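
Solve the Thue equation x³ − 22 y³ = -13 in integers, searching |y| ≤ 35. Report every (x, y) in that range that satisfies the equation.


The equation is x³ - 22y³ = -13. For fixed y, x³ = 22·y³ − 13, so a solution requires the RHS to be a perfect cube.
Strategy: iterate y from -35 to 35, compute RHS = 22·y³ − 13, and check whether it is a (positive or negative) perfect cube.
Check small values of y:
  y = 0: RHS = -13 is not a perfect cube.
  y = 1: RHS = 9 is not a perfect cube.
  y = -1: RHS = -35 is not a perfect cube.
  y = 2: RHS = 163 is not a perfect cube.
  y = -2: RHS = -189 is not a perfect cube.
  y = 3: RHS = 581 is not a perfect cube.
  y = -3: RHS = -607 is not a perfect cube.
Continuing the search up to |y| = 35 finds no solutions either.
No (x, y) in the scanned range satisfies the equation.

No integer solutions with |y| ≤ 35.


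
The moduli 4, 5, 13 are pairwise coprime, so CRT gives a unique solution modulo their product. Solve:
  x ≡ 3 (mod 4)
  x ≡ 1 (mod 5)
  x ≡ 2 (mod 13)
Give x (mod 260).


Moduli 4, 5, 13 are pairwise coprime; by CRT there is a unique solution modulo M = 4 · 5 · 13 = 260.
Solve pairwise, accumulating the modulus:
  Start with x ≡ 3 (mod 4).
  Combine with x ≡ 1 (mod 5): since gcd(4, 5) = 1, we get a unique residue mod 20.
    Write x = 3 + 4·t and substitute into x ≡ 1 (mod 5): 4·t ≡ 1 − 3 = -2 (mod 5).
    Reduce coefficients mod 5: 4·t ≡ 3 (mod 5).
    The inverse of 4 mod 5 is 4 (since 4·4 = 16 = 3·5 + 1), so t ≡ 4·3 = 12 ≡ 2 (mod 5).
    Then x = 3 + 4·2 = 11, valid modulo lcm(4, 5) = 20: x ≡ 11 (mod 20).
  Combine with x ≡ 2 (mod 13): since gcd(20, 13) = 1, we get a unique residue mod 260.
    Write x = 11 + 20·t and substitute into x ≡ 2 (mod 13): 20·t ≡ 2 − 11 = -9 (mod 13).
    Reduce coefficients mod 13: 7·t ≡ 4 (mod 13).
    The inverse of 7 mod 13 is 2 (since 7·2 = 14 = 1·13 + 1), so t ≡ 2·4 = 8 ≡ 8 (mod 13).
    Then x = 11 + 20·8 = 171, valid modulo lcm(20, 13) = 260: x ≡ 171 (mod 260).
Verify: 171 mod 4 = 3 ✓, 171 mod 5 = 1 ✓, 171 mod 13 = 2 ✓.

x ≡ 171 (mod 260).


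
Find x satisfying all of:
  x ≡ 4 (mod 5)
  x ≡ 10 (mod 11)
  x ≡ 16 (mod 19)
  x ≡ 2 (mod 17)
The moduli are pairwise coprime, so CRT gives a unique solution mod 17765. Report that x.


Product of moduli M = 5 · 11 · 19 · 17 = 17765.
Merge one congruence at a time:
  Start: x ≡ 4 (mod 5).
  Combine with x ≡ 10 (mod 11); new modulus lcm = 55.
    Write x = 4 + 5·t and substitute into x ≡ 10 (mod 11): 5·t ≡ 10 − 4 = 6 (mod 11).
    The inverse of 5 mod 11 is 9 (since 5·9 = 45 = 4·11 + 1), so t ≡ 9·6 = 54 ≡ 10 (mod 11).
    Then x = 4 + 5·10 = 54, valid modulo lcm(5, 11) = 55: x ≡ 54 (mod 55).
  Combine with x ≡ 16 (mod 19); new modulus lcm = 1045.
    Write x = 54 + 55·t and substitute into x ≡ 16 (mod 19): 55·t ≡ 16 − 54 = -38 (mod 19).
    Reduce coefficients mod 19: 17·t ≡ 0 (mod 19).
    The inverse of 17 mod 19 is 9 (since 17·9 = 153 = 8·19 + 1), so t ≡ 9·0 = 0 ≡ 0 (mod 19).
    Then x = 54 + 55·0 = 54, valid modulo lcm(55, 19) = 1045: x ≡ 54 (mod 1045).
  Combine with x ≡ 2 (mod 17); new modulus lcm = 17765.
    Write x = 54 + 1045·t and substitute into x ≡ 2 (mod 17): 1045·t ≡ 2 − 54 = -52 (mod 17).
    Reduce coefficients mod 17: 8·t ≡ 16 (mod 17).
    The inverse of 8 mod 17 is 15 (since 8·15 = 120 = 7·17 + 1), so t ≡ 15·16 = 240 ≡ 2 (mod 17).
    Then x = 54 + 1045·2 = 2144, valid modulo lcm(1045, 17) = 17765: x ≡ 2144 (mod 17765).
Verify against each original: 2144 mod 5 = 4, 2144 mod 11 = 10, 2144 mod 19 = 16, 2144 mod 17 = 2.

x ≡ 2144 (mod 17765).


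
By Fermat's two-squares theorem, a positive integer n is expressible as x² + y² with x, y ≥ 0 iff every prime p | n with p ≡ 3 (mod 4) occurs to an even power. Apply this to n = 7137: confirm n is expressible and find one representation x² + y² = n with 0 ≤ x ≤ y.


Step 1: Factor n = 7137 = 3^2 · 13 · 61.
Step 2: Check the mod-4 condition on each prime factor: 3 ≡ 3 (mod 4), exponent 2 (must be even); 13 ≡ 1 (mod 4), exponent 1; 61 ≡ 1 (mod 4), exponent 1.
All primes ≡ 3 (mod 4) appear to even exponent (or don't appear), so by the two-squares theorem n IS expressible as a sum of two squares.
Step 3: Build a representation. Group n = k² · m with k = 3 and m = 13 · 61 = 793 (a product of primes ≡ 1 (mod 4)); a representation of m scales to one of n via (k·x)² + (k·y)² = k²(x² + y²). Each prime p ≡ 1 (mod 4) is itself a sum of two squares; find a² by testing p − a² for a perfect square:
  13: 13 − 1² = 12, 13 − 2² = 9 = 3² ⇒ 13 = 2² + 3².
  61: 61 − 1² = 60, 61 − 2² = 57, 61 − 3² = 52, 61 − 4² = 45, 61 − 5² = 36 = 6² ⇒ 61 = 5² + 6².
  Combine using the Brahmagupta–Fibonacci identity (a² + b²)(c² + d²) = (ac − bd)² + (ad + bc)² = (ac + bd)² + (ad − bc)²:
  13 · 61 = 793: from (2² + 3²)(5² + 6²), take (2·5 − 3·6, 2·6 + 3·5) = (10 − 18, 12 + 15) = (-8, 27); dropping signs (only squares matter) gives (8, 27); check 8² + 27² = 64 + 729 = 793 ✓.
  Scale by k = 3: (3·8, 3·27) = (24, 81).
Step 4: Order so x ≤ y and verify: 24² + 81² = 576 + 6561 = 7137 = n. ✓

n = 7137 = 24² + 81² (one valid representation with x ≤ y).


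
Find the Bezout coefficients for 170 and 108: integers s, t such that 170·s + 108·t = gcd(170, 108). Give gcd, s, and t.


Euclidean algorithm on (170, 108) — divide until remainder is 0:
  170 = 1 · 108 + 62
  108 = 1 · 62 + 46
  62 = 1 · 46 + 16
  46 = 2 · 16 + 14
  16 = 1 · 14 + 2
  14 = 7 · 2 + 0
gcd(170, 108) = 2.
Track Bezout coefficients alongside the remainders: start with r₀ = 170 = a·1 + b·0 (s = 1, t = 0) and r₁ = 108 = a·0 + b·1 (s = 0, t = 1); each new remainder r_{k+1} = r_{k-1} − q_k·r_k inherits s_{k+1} = s_{k-1} − q_k·s_k, t_{k+1} = t_{k-1} − q_k·t_k, so r_k = a·s_k + b·t_k at every step:
  q = 1: r = 62, s = 1 − 1·0 = 1, t = 0 − 1·1 = -1  (check: 170·1 + 108·(-1) = 62)
  q = 1: r = 46, s = 0 − 1·1 = -1, t = 1 − 1·(-1) = 2  (check: 170·(-1) + 108·2 = 46)
  q = 1: r = 16, s = 1 − 1·(-1) = 2, t = -1 − 1·2 = -3  (check: 170·2 + 108·(-3) = 16)
  q = 2: r = 14, s = -1 − 2·2 = -5, t = 2 − 2·(-3) = 8  (check: 170·(-5) + 108·8 = 14)
  q = 1: r = 2, s = 2 − 1·(-5) = 7, t = -3 − 1·8 = -11  (check: 170·7 + 108·(-11) = 2)
The row with r = 2 (the gcd) gives the Bezout coefficients s = 7, t = -11.
Result: 170 · (7) + 108 · (-11) = 2.

gcd(170, 108) = 2; s = 7, t = -11 (check: 170·7 + 108·(-11) = 2).


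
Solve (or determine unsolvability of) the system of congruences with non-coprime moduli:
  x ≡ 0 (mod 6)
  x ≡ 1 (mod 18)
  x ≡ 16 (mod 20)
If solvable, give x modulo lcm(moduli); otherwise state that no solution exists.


Moduli 6, 18, 20 are not pairwise coprime, so CRT works modulo lcm(m_i) when all pairwise compatibility conditions hold.
Pairwise compatibility: gcd(m_i, m_j) must divide a_i - a_j for every pair.
Merge one congruence at a time:
  Start: x ≡ 0 (mod 6).
  Combine with x ≡ 1 (mod 18): gcd(6, 18) = 6, and 1 - 0 = 1 is NOT divisible by 6.
    ⇒ system is inconsistent (no integer solution).

No solution (the system is inconsistent).


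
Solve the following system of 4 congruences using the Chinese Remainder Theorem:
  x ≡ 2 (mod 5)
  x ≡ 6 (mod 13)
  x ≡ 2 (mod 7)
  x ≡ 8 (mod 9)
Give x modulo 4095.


Product of moduli M = 5 · 13 · 7 · 9 = 4095.
Merge one congruence at a time:
  Start: x ≡ 2 (mod 5).
  Combine with x ≡ 6 (mod 13); new modulus lcm = 65.
    Write x = 2 + 5·t and substitute into x ≡ 6 (mod 13): 5·t ≡ 6 − 2 = 4 (mod 13).
    The inverse of 5 mod 13 is 8 (since 5·8 = 40 = 3·13 + 1), so t ≡ 8·4 = 32 ≡ 6 (mod 13).
    Then x = 2 + 5·6 = 32, valid modulo lcm(5, 13) = 65: x ≡ 32 (mod 65).
  Combine with x ≡ 2 (mod 7); new modulus lcm = 455.
    Write x = 32 + 65·t and substitute into x ≡ 2 (mod 7): 65·t ≡ 2 − 32 = -30 (mod 7).
    Reduce coefficients mod 7: 2·t ≡ 5 (mod 7).
    The inverse of 2 mod 7 is 4 (since 2·4 = 8 = 1·7 + 1), so t ≡ 4·5 = 20 ≡ 6 (mod 7).
    Then x = 32 + 65·6 = 422, valid modulo lcm(65, 7) = 455: x ≡ 422 (mod 455).
  Combine with x ≡ 8 (mod 9); new modulus lcm = 4095.
    Write x = 422 + 455·t and substitute into x ≡ 8 (mod 9): 455·t ≡ 8 − 422 = -414 (mod 9).
    Reduce coefficients mod 9: 5·t ≡ 0 (mod 9).
    The inverse of 5 mod 9 is 2 (since 5·2 = 10 = 1·9 + 1), so t ≡ 2·0 = 0 ≡ 0 (mod 9).
    Then x = 422 + 455·0 = 422, valid modulo lcm(455, 9) = 4095: x ≡ 422 (mod 4095).
Verify against each original: 422 mod 5 = 2, 422 mod 13 = 6, 422 mod 7 = 2, 422 mod 9 = 8.

x ≡ 422 (mod 4095).


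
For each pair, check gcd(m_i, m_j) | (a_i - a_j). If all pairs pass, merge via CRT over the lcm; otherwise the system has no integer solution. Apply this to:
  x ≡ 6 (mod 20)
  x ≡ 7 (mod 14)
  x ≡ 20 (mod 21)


Moduli 20, 14, 21 are not pairwise coprime, so CRT works modulo lcm(m_i) when all pairwise compatibility conditions hold.
Pairwise compatibility: gcd(m_i, m_j) must divide a_i - a_j for every pair.
Merge one congruence at a time:
  Start: x ≡ 6 (mod 20).
  Combine with x ≡ 7 (mod 14): gcd(20, 14) = 2, and 7 - 6 = 1 is NOT divisible by 2.
    ⇒ system is inconsistent (no integer solution).

No solution (the system is inconsistent).


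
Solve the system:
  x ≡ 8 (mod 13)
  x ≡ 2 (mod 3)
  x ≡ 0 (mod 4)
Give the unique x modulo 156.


Moduli 13, 3, 4 are pairwise coprime; by CRT there is a unique solution modulo M = 13 · 3 · 4 = 156.
Solve pairwise, accumulating the modulus:
  Start with x ≡ 8 (mod 13).
  Combine with x ≡ 2 (mod 3): since gcd(13, 3) = 1, we get a unique residue mod 39.
    Write x = 8 + 13·t and substitute into x ≡ 2 (mod 3): 13·t ≡ 2 − 8 = -6 (mod 3).
    Reduce coefficients mod 3: 1·t ≡ 0 (mod 3).
    So t ≡ 0 (mod 3).
    Then x = 8 + 13·0 = 8, valid modulo lcm(13, 3) = 39: x ≡ 8 (mod 39).
  Combine with x ≡ 0 (mod 4): since gcd(39, 4) = 1, we get a unique residue mod 156.
    Write x = 8 + 39·t and substitute into x ≡ 0 (mod 4): 39·t ≡ 0 − 8 = -8 (mod 4).
    Reduce coefficients mod 4: 3·t ≡ 0 (mod 4).
    The inverse of 3 mod 4 is 3 (since 3·3 = 9 = 2·4 + 1), so t ≡ 3·0 = 0 ≡ 0 (mod 4).
    Then x = 8 + 39·0 = 8, valid modulo lcm(39, 4) = 156: x ≡ 8 (mod 156).
Verify: 8 mod 13 = 8 ✓, 8 mod 3 = 2 ✓, 8 mod 4 = 0 ✓.

x ≡ 8 (mod 156).


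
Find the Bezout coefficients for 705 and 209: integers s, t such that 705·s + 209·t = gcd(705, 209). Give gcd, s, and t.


Euclidean algorithm on (705, 209) — divide until remainder is 0:
  705 = 3 · 209 + 78
  209 = 2 · 78 + 53
  78 = 1 · 53 + 25
  53 = 2 · 25 + 3
  25 = 8 · 3 + 1
  3 = 3 · 1 + 0
gcd(705, 209) = 1.
Track Bezout coefficients alongside the remainders: start with r₀ = 705 = a·1 + b·0 (s = 1, t = 0) and r₁ = 209 = a·0 + b·1 (s = 0, t = 1); each new remainder r_{k+1} = r_{k-1} − q_k·r_k inherits s_{k+1} = s_{k-1} − q_k·s_k, t_{k+1} = t_{k-1} − q_k·t_k, so r_k = a·s_k + b·t_k at every step:
  q = 3: r = 78, s = 1 − 3·0 = 1, t = 0 − 3·1 = -3  (check: 705·1 + 209·(-3) = 78)
  q = 2: r = 53, s = 0 − 2·1 = -2, t = 1 − 2·(-3) = 7  (check: 705·(-2) + 209·7 = 53)
  q = 1: r = 25, s = 1 − 1·(-2) = 3, t = -3 − 1·7 = -10  (check: 705·3 + 209·(-10) = 25)
  q = 2: r = 3, s = -2 − 2·3 = -8, t = 7 − 2·(-10) = 27  (check: 705·(-8) + 209·27 = 3)
  q = 8: r = 1, s = 3 − 8·(-8) = 67, t = -10 − 8·27 = -226  (check: 705·67 + 209·(-226) = 1)
The row with r = 1 (the gcd) gives the Bezout coefficients s = 67, t = -226.
Result: 705 · (67) + 209 · (-226) = 1.

gcd(705, 209) = 1; s = 67, t = -226 (check: 705·67 + 209·(-226) = 1).


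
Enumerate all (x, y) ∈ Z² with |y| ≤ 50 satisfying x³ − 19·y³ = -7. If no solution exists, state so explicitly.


The equation is x³ - 19y³ = -7. For fixed y, x³ = 19·y³ − 7, so a solution requires the RHS to be a perfect cube.
Strategy: iterate y from -50 to 50, compute RHS = 19·y³ − 7, and check whether it is a (positive or negative) perfect cube.
Check small values of y:
  y = 0: RHS = -7 is not a perfect cube.
  y = 1: RHS = 12 is not a perfect cube.
  y = -1: RHS = -26 is not a perfect cube.
  y = 2: RHS = 145 is not a perfect cube.
  y = -2: RHS = -159 is not a perfect cube.
  y = 3: RHS = 506 is not a perfect cube.
  y = -3: RHS = -520 is not a perfect cube.
Continuing the search up to |y| = 50 finds no solutions either.
No (x, y) in the scanned range satisfies the equation.

No integer solutions with |y| ≤ 50.


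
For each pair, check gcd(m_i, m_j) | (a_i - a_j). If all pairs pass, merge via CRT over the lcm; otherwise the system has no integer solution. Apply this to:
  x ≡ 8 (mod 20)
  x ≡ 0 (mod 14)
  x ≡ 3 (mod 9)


Moduli 20, 14, 9 are not pairwise coprime, so CRT works modulo lcm(m_i) when all pairwise compatibility conditions hold.
Pairwise compatibility: gcd(m_i, m_j) must divide a_i - a_j for every pair.
Merge one congruence at a time:
  Start: x ≡ 8 (mod 20).
  Combine with x ≡ 0 (mod 14): gcd(20, 14) = 2; 0 - 8 = -8, which IS divisible by 2, so compatible.
    Write x = 8 + 20·t and substitute into x ≡ 0 (mod 14): 20·t ≡ 0 − 8 = -8 (mod 14).
    Divide the congruence (and modulus) by g = 2: 10·t ≡ -4 (mod 7).
    Reduce coefficients mod 7: 3·t ≡ 3 (mod 7).
    The inverse of 3 mod 7 is 5 (since 3·5 = 15 = 2·7 + 1), so t ≡ 5·3 = 15 ≡ 1 (mod 7).
    Then x = 8 + 20·1 = 28, valid modulo lcm(20, 14) = 140: x ≡ 28 (mod 140).
  Combine with x ≡ 3 (mod 9): gcd(140, 9) = 1; 3 - 28 = -25, which IS divisible by 1, so compatible.
    Write x = 28 + 140·t and substitute into x ≡ 3 (mod 9): 140·t ≡ 3 − 28 = -25 (mod 9).
    Reduce coefficients mod 9: 5·t ≡ 2 (mod 9).
    The inverse of 5 mod 9 is 2 (since 5·2 = 10 = 1·9 + 1), so t ≡ 2·2 = 4 ≡ 4 (mod 9).
    Then x = 28 + 140·4 = 588, valid modulo lcm(140, 9) = 1260: x ≡ 588 (mod 1260).
Verify: 588 mod 20 = 8, 588 mod 14 = 0, 588 mod 9 = 3.

x ≡ 588 (mod 1260).


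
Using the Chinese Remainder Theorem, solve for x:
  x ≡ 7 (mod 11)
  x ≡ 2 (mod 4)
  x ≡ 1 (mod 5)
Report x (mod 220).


Moduli 11, 4, 5 are pairwise coprime; by CRT there is a unique solution modulo M = 11 · 4 · 5 = 220.
Solve pairwise, accumulating the modulus:
  Start with x ≡ 7 (mod 11).
  Combine with x ≡ 2 (mod 4): since gcd(11, 4) = 1, we get a unique residue mod 44.
    Write x = 7 + 11·t and substitute into x ≡ 2 (mod 4): 11·t ≡ 2 − 7 = -5 (mod 4).
    Reduce coefficients mod 4: 3·t ≡ 3 (mod 4).
    The inverse of 3 mod 4 is 3 (since 3·3 = 9 = 2·4 + 1), so t ≡ 3·3 = 9 ≡ 1 (mod 4).
    Then x = 7 + 11·1 = 18, valid modulo lcm(11, 4) = 44: x ≡ 18 (mod 44).
  Combine with x ≡ 1 (mod 5): since gcd(44, 5) = 1, we get a unique residue mod 220.
    Write x = 18 + 44·t and substitute into x ≡ 1 (mod 5): 44·t ≡ 1 − 18 = -17 (mod 5).
    Reduce coefficients mod 5: 4·t ≡ 3 (mod 5).
    The inverse of 4 mod 5 is 4 (since 4·4 = 16 = 3·5 + 1), so t ≡ 4·3 = 12 ≡ 2 (mod 5).
    Then x = 18 + 44·2 = 106, valid modulo lcm(44, 5) = 220: x ≡ 106 (mod 220).
Verify: 106 mod 11 = 7 ✓, 106 mod 4 = 2 ✓, 106 mod 5 = 1 ✓.

x ≡ 106 (mod 220).


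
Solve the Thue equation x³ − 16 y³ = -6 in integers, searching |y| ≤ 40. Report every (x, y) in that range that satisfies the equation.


The equation is x³ - 16y³ = -6. For fixed y, x³ = 16·y³ − 6, so a solution requires the RHS to be a perfect cube.
Strategy: iterate y from -40 to 40, compute RHS = 16·y³ − 6, and check whether it is a (positive or negative) perfect cube.
Check small values of y:
  y = 0: RHS = -6 is not a perfect cube.
  y = 1: RHS = 10 is not a perfect cube.
  y = -1: RHS = -22 is not a perfect cube.
  y = 2: RHS = 122 is not a perfect cube.
  y = -2: RHS = -134 is not a perfect cube.
  y = 3: RHS = 426 is not a perfect cube.
  y = -3: RHS = -438 is not a perfect cube.
Continuing the search up to |y| = 40 finds no solutions either.
No (x, y) in the scanned range satisfies the equation.

No integer solutions with |y| ≤ 40.


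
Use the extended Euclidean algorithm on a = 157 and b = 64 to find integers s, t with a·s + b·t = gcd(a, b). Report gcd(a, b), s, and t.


Euclidean algorithm on (157, 64) — divide until remainder is 0:
  157 = 2 · 64 + 29
  64 = 2 · 29 + 6
  29 = 4 · 6 + 5
  6 = 1 · 5 + 1
  5 = 5 · 1 + 0
gcd(157, 64) = 1.
Track Bezout coefficients alongside the remainders: start with r₀ = 157 = a·1 + b·0 (s = 1, t = 0) and r₁ = 64 = a·0 + b·1 (s = 0, t = 1); each new remainder r_{k+1} = r_{k-1} − q_k·r_k inherits s_{k+1} = s_{k-1} − q_k·s_k, t_{k+1} = t_{k-1} − q_k·t_k, so r_k = a·s_k + b·t_k at every step:
  q = 2: r = 29, s = 1 − 2·0 = 1, t = 0 − 2·1 = -2  (check: 157·1 + 64·(-2) = 29)
  q = 2: r = 6, s = 0 − 2·1 = -2, t = 1 − 2·(-2) = 5  (check: 157·(-2) + 64·5 = 6)
  q = 4: r = 5, s = 1 − 4·(-2) = 9, t = -2 − 4·5 = -22  (check: 157·9 + 64·(-22) = 5)
  q = 1: r = 1, s = -2 − 1·9 = -11, t = 5 − 1·(-22) = 27  (check: 157·(-11) + 64·27 = 1)
The row with r = 1 (the gcd) gives the Bezout coefficients s = -11, t = 27.
Result: 157 · (-11) + 64 · (27) = 1.

gcd(157, 64) = 1; s = -11, t = 27 (check: 157·(-11) + 64·27 = 1).


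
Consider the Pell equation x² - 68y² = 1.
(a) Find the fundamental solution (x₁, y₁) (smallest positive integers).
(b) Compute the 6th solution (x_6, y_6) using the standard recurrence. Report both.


Step 1: Find the fundamental solution (x₁, y₁) of x² - 68y² = 1.
  Expand √68 as a continued fraction. a₀ = ⌊√68⌋ = 8; iterate m_{k+1} = d_k·a_k − m_k, d_{k+1} = (68 − m_{k+1}²)/d_k, a_{k+1} = ⌊(a₀ + m_{k+1})/d_{k+1}⌋ (starting m₀ = 0, d₀ = 1), with convergents p_k = a_k·p_{k-1} + p_{k-2}, q_k = a_k·q_{k-1} + q_{k-2} (p₋₁ = 1, q₋₁ = 0):
  k = 0: a₀ = 8; p₀/q₀ = 8/1; p₀² − 68·q₀² = 64 − 68 = -4.
  k = 1: m = 8, d = 4, a = ⌊(8 + 8)/4⌋ = 4; p/q = (4·8 + 1)/(4·1 + 0) = 33/4; p² − 68·q² = 1089 − 1088 = 1.
  The first convergent with p² − 68·q² = 1 gives the fundamental solution (x₁, y₁) = (33, 4).
Step 2: Apply the recurrence (x_{n+1}, y_{n+1}) = (x₁x_n + 68y₁y_n, x₁y_n + y₁x_n) repeatedly.
  From (x_1, y_1) = (33, 4): x_2 = 33·33 + 68·4·4 = 2177; y_2 = 33·4 + 4·33 = 264.
  From (x_2, y_2) = (2177, 264): x_3 = 33·2177 + 68·4·264 = 143649; y_3 = 33·264 + 4·2177 = 17420.
  From (x_3, y_3) = (143649, 17420): x_4 = 33·143649 + 68·4·17420 = 9478657; y_4 = 33·17420 + 4·143649 = 1149456.
  From (x_4, y_4) = (9478657, 1149456): x_5 = 33·9478657 + 68·4·1149456 = 625447713; y_5 = 33·1149456 + 4·9478657 = 75846676.
  From (x_5, y_5) = (625447713, 75846676): x_6 = 33·625447713 + 68·4·75846676 = 41270070401; y_6 = 33·75846676 + 4·625447713 = 5004731160.
Step 3: Verify x_6² - 68·y_6² = 1703218710903496300801 - 1703218710903496300800 = 1 (should be 1). ✓

(x_1, y_1) = (33, 4); (x_6, y_6) = (41270070401, 5004731160).


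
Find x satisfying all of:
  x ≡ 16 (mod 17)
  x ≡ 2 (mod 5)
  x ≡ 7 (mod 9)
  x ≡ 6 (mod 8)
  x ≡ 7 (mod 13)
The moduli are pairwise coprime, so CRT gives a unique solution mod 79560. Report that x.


Product of moduli M = 17 · 5 · 9 · 8 · 13 = 79560.
Merge one congruence at a time:
  Start: x ≡ 16 (mod 17).
  Combine with x ≡ 2 (mod 5); new modulus lcm = 85.
    Write x = 16 + 17·t and substitute into x ≡ 2 (mod 5): 17·t ≡ 2 − 16 = -14 (mod 5).
    Reduce coefficients mod 5: 2·t ≡ 1 (mod 5).
    The inverse of 2 mod 5 is 3 (since 2·3 = 6 = 1·5 + 1), so t ≡ 3·1 = 3 ≡ 3 (mod 5).
    Then x = 16 + 17·3 = 67, valid modulo lcm(17, 5) = 85: x ≡ 67 (mod 85).
  Combine with x ≡ 7 (mod 9); new modulus lcm = 765.
    Write x = 67 + 85·t and substitute into x ≡ 7 (mod 9): 85·t ≡ 7 − 67 = -60 (mod 9).
    Reduce coefficients mod 9: 4·t ≡ 3 (mod 9).
    The inverse of 4 mod 9 is 7 (since 4·7 = 28 = 3·9 + 1), so t ≡ 7·3 = 21 ≡ 3 (mod 9).
    Then x = 67 + 85·3 = 322, valid modulo lcm(85, 9) = 765: x ≡ 322 (mod 765).
  Combine with x ≡ 6 (mod 8); new modulus lcm = 6120.
    Write x = 322 + 765·t and substitute into x ≡ 6 (mod 8): 765·t ≡ 6 − 322 = -316 (mod 8).
    Reduce coefficients mod 8: 5·t ≡ 4 (mod 8).
    The inverse of 5 mod 8 is 5 (since 5·5 = 25 = 3·8 + 1), so t ≡ 5·4 = 20 ≡ 4 (mod 8).
    Then x = 322 + 765·4 = 3382, valid modulo lcm(765, 8) = 6120: x ≡ 3382 (mod 6120).
  Combine with x ≡ 7 (mod 13); new modulus lcm = 79560.
    Write x = 3382 + 6120·t and substitute into x ≡ 7 (mod 13): 6120·t ≡ 7 − 3382 = -3375 (mod 13).
    Reduce coefficients mod 13: 10·t ≡ 5 (mod 13).
    The inverse of 10 mod 13 is 4 (since 10·4 = 40 = 3·13 + 1), so t ≡ 4·5 = 20 ≡ 7 (mod 13).
    Then x = 3382 + 6120·7 = 46222, valid modulo lcm(6120, 13) = 79560: x ≡ 46222 (mod 79560).
Verify against each original: 46222 mod 17 = 16, 46222 mod 5 = 2, 46222 mod 9 = 7, 46222 mod 8 = 6, 46222 mod 13 = 7.

x ≡ 46222 (mod 79560).


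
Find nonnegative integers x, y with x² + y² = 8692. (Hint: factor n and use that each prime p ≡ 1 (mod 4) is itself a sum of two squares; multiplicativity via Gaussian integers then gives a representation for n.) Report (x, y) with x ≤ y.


Step 1: Factor n = 8692 = 2^2 · 41 · 53.
Step 2: Check the mod-4 condition on each prime factor: 2 = 2 (special); 41 ≡ 1 (mod 4), exponent 1; 53 ≡ 1 (mod 4), exponent 1.
All primes ≡ 3 (mod 4) appear to even exponent (or don't appear), so by the two-squares theorem n IS expressible as a sum of two squares.
Step 3: Build a representation. Group n = k² · m with k = 2 and m = 41 · 53 = 2173 (a product of primes ≡ 1 (mod 4)); a representation of m scales to one of n via (k·x)² + (k·y)² = k²(x² + y²). Each prime p ≡ 1 (mod 4) is itself a sum of two squares; find a² by testing p − a² for a perfect square:
  41: 41 − 1² = 40, 41 − 2² = 37, 41 − 3² = 32, 41 − 4² = 25 = 5² ⇒ 41 = 4² + 5².
  53: 53 − 1² = 52, 53 − 2² = 49 = 7² ⇒ 53 = 2² + 7².
  Combine using the Brahmagupta–Fibonacci identity (a² + b²)(c² + d²) = (ac − bd)² + (ad + bc)² = (ac + bd)² + (ad − bc)²:
  41 · 53 = 2173: from (4² + 5²)(2² + 7²), take (4·2 − 5·7, 4·7 + 5·2) = (8 − 35, 28 + 10) = (-27, 38); dropping signs (only squares matter) gives (27, 38); check 27² + 38² = 729 + 1444 = 2173 ✓.
  Scale by k = 2: (2·27, 2·38) = (54, 76).
Step 4: Order so x ≤ y and verify: 54² + 76² = 2916 + 5776 = 8692 = n. ✓

n = 8692 = 54² + 76² (one valid representation with x ≤ y).


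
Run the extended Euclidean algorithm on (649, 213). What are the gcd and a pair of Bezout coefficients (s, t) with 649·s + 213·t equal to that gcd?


Euclidean algorithm on (649, 213) — divide until remainder is 0:
  649 = 3 · 213 + 10
  213 = 21 · 10 + 3
  10 = 3 · 3 + 1
  3 = 3 · 1 + 0
gcd(649, 213) = 1.
Track Bezout coefficients alongside the remainders: start with r₀ = 649 = a·1 + b·0 (s = 1, t = 0) and r₁ = 213 = a·0 + b·1 (s = 0, t = 1); each new remainder r_{k+1} = r_{k-1} − q_k·r_k inherits s_{k+1} = s_{k-1} − q_k·s_k, t_{k+1} = t_{k-1} − q_k·t_k, so r_k = a·s_k + b·t_k at every step:
  q = 3: r = 10, s = 1 − 3·0 = 1, t = 0 − 3·1 = -3  (check: 649·1 + 213·(-3) = 10)
  q = 21: r = 3, s = 0 − 21·1 = -21, t = 1 − 21·(-3) = 64  (check: 649·(-21) + 213·64 = 3)
  q = 3: r = 1, s = 1 − 3·(-21) = 64, t = -3 − 3·64 = -195  (check: 649·64 + 213·(-195) = 1)
The row with r = 1 (the gcd) gives the Bezout coefficients s = 64, t = -195.
Result: 649 · (64) + 213 · (-195) = 1.

gcd(649, 213) = 1; s = 64, t = -195 (check: 649·64 + 213·(-195) = 1).


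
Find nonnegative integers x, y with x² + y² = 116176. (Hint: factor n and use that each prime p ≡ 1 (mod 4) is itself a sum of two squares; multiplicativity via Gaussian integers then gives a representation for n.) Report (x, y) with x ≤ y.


Step 1: Factor n = 116176 = 2^4 · 53 · 137.
Step 2: Check the mod-4 condition on each prime factor: 2 = 2 (special); 53 ≡ 1 (mod 4), exponent 1; 137 ≡ 1 (mod 4), exponent 1.
All primes ≡ 3 (mod 4) appear to even exponent (or don't appear), so by the two-squares theorem n IS expressible as a sum of two squares.
Step 3: Build a representation. Group n = k² · m with k = 4 and m = 53 · 137 = 7261 (a product of primes ≡ 1 (mod 4)); a representation of m scales to one of n via (k·x)² + (k·y)² = k²(x² + y²). Each prime p ≡ 1 (mod 4) is itself a sum of two squares; find a² by testing p − a² for a perfect square:
  53: 53 − 1² = 52, 53 − 2² = 49 = 7² ⇒ 53 = 2² + 7².
  137: 137 − 1² = 136, 137 − 2² = 133, 137 − 3² = 128, 137 − 4² = 121 = 11² ⇒ 137 = 4² + 11².
  Combine using the Brahmagupta–Fibonacci identity (a² + b²)(c² + d²) = (ac − bd)² + (ad + bc)² = (ac + bd)² + (ad − bc)²:
  53 · 137 = 7261: from (2² + 7²)(4² + 11²), take (2·4 − 7·11, 2·11 + 7·4) = (8 − 77, 22 + 28) = (-69, 50); dropping signs (only squares matter) gives (69, 50); check 69² + 50² = 4761 + 2500 = 7261 ✓.
  Scale by k = 4: (4·69, 4·50) = (276, 200).
Step 4: Order so x ≤ y and verify: 200² + 276² = 40000 + 76176 = 116176 = n. ✓

n = 116176 = 200² + 276² (one valid representation with x ≤ y).


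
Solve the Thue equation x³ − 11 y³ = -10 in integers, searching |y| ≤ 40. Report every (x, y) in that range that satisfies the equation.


The equation is x³ - 11y³ = -10. For fixed y, x³ = 11·y³ − 10, so a solution requires the RHS to be a perfect cube.
Strategy: iterate y from -40 to 40, compute RHS = 11·y³ − 10, and check whether it is a (positive or negative) perfect cube.
Check small values of y:
  y = 0: RHS = -10 is not a perfect cube.
  y = 1: RHS = 1 = (1)³ ⇒ x = 1 works.
  y = -1: RHS = -21 is not a perfect cube.
  y = 2: RHS = 78 is not a perfect cube.
  y = -2: RHS = -98 is not a perfect cube.
  y = 3: RHS = 287 is not a perfect cube.
  y = -3: RHS = -307 is not a perfect cube.
Continuing the search up to |y| = 40 finds no further solutions beyond those listed.
Collected solutions: (1, 1).

Solutions (with |y| ≤ 40): (1, 1).


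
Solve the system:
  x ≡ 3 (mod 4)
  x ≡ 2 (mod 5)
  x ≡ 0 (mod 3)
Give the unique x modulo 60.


Moduli 4, 5, 3 are pairwise coprime; by CRT there is a unique solution modulo M = 4 · 5 · 3 = 60.
Solve pairwise, accumulating the modulus:
  Start with x ≡ 3 (mod 4).
  Combine with x ≡ 2 (mod 5): since gcd(4, 5) = 1, we get a unique residue mod 20.
    Write x = 3 + 4·t and substitute into x ≡ 2 (mod 5): 4·t ≡ 2 − 3 = -1 (mod 5).
    Reduce coefficients mod 5: 4·t ≡ 4 (mod 5).
    The inverse of 4 mod 5 is 4 (since 4·4 = 16 = 3·5 + 1), so t ≡ 4·4 = 16 ≡ 1 (mod 5).
    Then x = 3 + 4·1 = 7, valid modulo lcm(4, 5) = 20: x ≡ 7 (mod 20).
  Combine with x ≡ 0 (mod 3): since gcd(20, 3) = 1, we get a unique residue mod 60.
    Write x = 7 + 20·t and substitute into x ≡ 0 (mod 3): 20·t ≡ 0 − 7 = -7 (mod 3).
    Reduce coefficients mod 3: 2·t ≡ 2 (mod 3).
    The inverse of 2 mod 3 is 2 (since 2·2 = 4 = 1·3 + 1), so t ≡ 2·2 = 4 ≡ 1 (mod 3).
    Then x = 7 + 20·1 = 27, valid modulo lcm(20, 3) = 60: x ≡ 27 (mod 60).
Verify: 27 mod 4 = 3 ✓, 27 mod 5 = 2 ✓, 27 mod 3 = 0 ✓.

x ≡ 27 (mod 60).


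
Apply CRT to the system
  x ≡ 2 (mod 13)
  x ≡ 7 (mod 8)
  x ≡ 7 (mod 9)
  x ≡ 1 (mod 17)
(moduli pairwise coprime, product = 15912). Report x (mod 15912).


Product of moduli M = 13 · 8 · 9 · 17 = 15912.
Merge one congruence at a time:
  Start: x ≡ 2 (mod 13).
  Combine with x ≡ 7 (mod 8); new modulus lcm = 104.
    Write x = 2 + 13·t and substitute into x ≡ 7 (mod 8): 13·t ≡ 7 − 2 = 5 (mod 8).
    Reduce coefficients mod 8: 5·t ≡ 5 (mod 8).
    The inverse of 5 mod 8 is 5 (since 5·5 = 25 = 3·8 + 1), so t ≡ 5·5 = 25 ≡ 1 (mod 8).
    Then x = 2 + 13·1 = 15, valid modulo lcm(13, 8) = 104: x ≡ 15 (mod 104).
  Combine with x ≡ 7 (mod 9); new modulus lcm = 936.
    Write x = 15 + 104·t and substitute into x ≡ 7 (mod 9): 104·t ≡ 7 − 15 = -8 (mod 9).
    Reduce coefficients mod 9: 5·t ≡ 1 (mod 9).
    The inverse of 5 mod 9 is 2 (since 5·2 = 10 = 1·9 + 1), so t ≡ 2·1 = 2 ≡ 2 (mod 9).
    Then x = 15 + 104·2 = 223, valid modulo lcm(104, 9) = 936: x ≡ 223 (mod 936).
  Combine with x ≡ 1 (mod 17); new modulus lcm = 15912.
    Write x = 223 + 936·t and substitute into x ≡ 1 (mod 17): 936·t ≡ 1 − 223 = -222 (mod 17).
    Reduce coefficients mod 17: 1·t ≡ 16 (mod 17).
    So t ≡ 16 (mod 17).
    Then x = 223 + 936·16 = 15199, valid modulo lcm(936, 17) = 15912: x ≡ 15199 (mod 15912).
Verify against each original: 15199 mod 13 = 2, 15199 mod 8 = 7, 15199 mod 9 = 7, 15199 mod 17 = 1.

x ≡ 15199 (mod 15912).


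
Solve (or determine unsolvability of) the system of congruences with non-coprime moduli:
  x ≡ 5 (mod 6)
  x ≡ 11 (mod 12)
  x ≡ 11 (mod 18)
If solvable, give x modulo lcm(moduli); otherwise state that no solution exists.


Moduli 6, 12, 18 are not pairwise coprime, so CRT works modulo lcm(m_i) when all pairwise compatibility conditions hold.
Pairwise compatibility: gcd(m_i, m_j) must divide a_i - a_j for every pair.
Merge one congruence at a time:
  Start: x ≡ 5 (mod 6).
  Combine with x ≡ 11 (mod 12): gcd(6, 12) = 6; 11 - 5 = 6, which IS divisible by 6, so compatible.
    Write x = 5 + 6·t and substitute into x ≡ 11 (mod 12): 6·t ≡ 11 − 5 = 6 (mod 12).
    Divide the congruence (and modulus) by g = 6: 1·t ≡ 1 (mod 2).
    So t ≡ 1 (mod 2).
    Then x = 5 + 6·1 = 11, valid modulo lcm(6, 12) = 12: x ≡ 11 (mod 12).
  Combine with x ≡ 11 (mod 18): gcd(12, 18) = 6; 11 - 11 = 0, which IS divisible by 6, so compatible.
    Write x = 11 + 12·t and substitute into x ≡ 11 (mod 18): 12·t ≡ 11 − 11 = 0 (mod 18).
    Divide the congruence (and modulus) by g = 6: 2·t ≡ 0 (mod 3).
    The inverse of 2 mod 3 is 2 (since 2·2 = 4 = 1·3 + 1), so t ≡ 2·0 = 0 ≡ 0 (mod 3).
    Then x = 11 + 12·0 = 11, valid modulo lcm(12, 18) = 36: x ≡ 11 (mod 36).
Verify: 11 mod 6 = 5, 11 mod 12 = 11, 11 mod 18 = 11.

x ≡ 11 (mod 36).


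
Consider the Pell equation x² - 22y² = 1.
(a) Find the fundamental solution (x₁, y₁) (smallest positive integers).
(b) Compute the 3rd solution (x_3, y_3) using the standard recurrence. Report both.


Step 1: Find the fundamental solution (x₁, y₁) of x² - 22y² = 1.
  Expand √22 as a continued fraction. a₀ = ⌊√22⌋ = 4; iterate m_{k+1} = d_k·a_k − m_k, d_{k+1} = (22 − m_{k+1}²)/d_k, a_{k+1} = ⌊(a₀ + m_{k+1})/d_{k+1}⌋ (starting m₀ = 0, d₀ = 1), with convergents p_k = a_k·p_{k-1} + p_{k-2}, q_k = a_k·q_{k-1} + q_{k-2} (p₋₁ = 1, q₋₁ = 0):
  k = 0: a₀ = 4; p₀/q₀ = 4/1; p₀² − 22·q₀² = 16 − 22 = -6.
  k = 1: m = 4, d = 6, a = ⌊(4 + 4)/6⌋ = 1; p/q = (1·4 + 1)/(1·1 + 0) = 5/1; p² − 22·q² = 25 − 22 = 3.
  k = 2: m = 2, d = 3, a = ⌊(4 + 2)/3⌋ = 2; p/q = (2·5 + 4)/(2·1 + 1) = 14/3; p² − 22·q² = 196 − 198 = -2.
  k = 3: m = 4, d = 2, a = ⌊(4 + 4)/2⌋ = 4; p/q = (4·14 + 5)/(4·3 + 1) = 61/13; p² − 22·q² = 3721 − 3718 = 3.
  k = 4: m = 4, d = 3, a = ⌊(4 + 4)/3⌋ = 2; p/q = (2·61 + 14)/(2·13 + 3) = 136/29; p² − 22·q² = 18496 − 18502 = -6.
  k = 5: m = 2, d = 6, a = ⌊(4 + 2)/6⌋ = 1; p/q = (1·136 + 61)/(1·29 + 13) = 197/42; p² − 22·q² = 38809 − 38808 = 1.
  The first convergent with p² − 22·q² = 1 gives the fundamental solution (x₁, y₁) = (197, 42).
Step 2: Apply the recurrence (x_{n+1}, y_{n+1}) = (x₁x_n + 22y₁y_n, x₁y_n + y₁x_n) repeatedly.
  From (x_1, y_1) = (197, 42): x_2 = 197·197 + 22·42·42 = 77617; y_2 = 197·42 + 42·197 = 16548.
  From (x_2, y_2) = (77617, 16548): x_3 = 197·77617 + 22·42·16548 = 30580901; y_3 = 197·16548 + 42·77617 = 6519870.
Step 3: Verify x_3² - 22·y_3² = 935191505971801 - 935191505971800 = 1 (should be 1). ✓

(x_1, y_1) = (197, 42); (x_3, y_3) = (30580901, 6519870).


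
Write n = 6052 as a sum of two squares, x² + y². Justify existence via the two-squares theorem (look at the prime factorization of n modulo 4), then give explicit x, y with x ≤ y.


Step 1: Factor n = 6052 = 2^2 · 17 · 89.
Step 2: Check the mod-4 condition on each prime factor: 2 = 2 (special); 17 ≡ 1 (mod 4), exponent 1; 89 ≡ 1 (mod 4), exponent 1.
All primes ≡ 3 (mod 4) appear to even exponent (or don't appear), so by the two-squares theorem n IS expressible as a sum of two squares.
Step 3: Build a representation. Group n = k² · m with k = 2 and m = 17 · 89 = 1513 (a product of primes ≡ 1 (mod 4)); a representation of m scales to one of n via (k·x)² + (k·y)² = k²(x² + y²). Each prime p ≡ 1 (mod 4) is itself a sum of two squares; find a² by testing p − a² for a perfect square:
  17: 17 − 1² = 16 = 4² ⇒ 17 = 1² + 4².
  89: 89 − 1² = 88, 89 − 2² = 85, 89 − 3² = 80, 89 − 4² = 73, 89 − 5² = 64 = 8² ⇒ 89 = 5² + 8².
  Combine using the Brahmagupta–Fibonacci identity (a² + b²)(c² + d²) = (ac − bd)² + (ad + bc)² = (ac + bd)² + (ad − bc)²:
  17 · 89 = 1513: from (1² + 4²)(5² + 8²), take (1·5 − 4·8, 1·8 + 4·5) = (5 − 32, 8 + 20) = (-27, 28); dropping signs (only squares matter) gives (27, 28); check 27² + 28² = 729 + 784 = 1513 ✓.
  Scale by k = 2: (2·27, 2·28) = (54, 56).
Step 4: Order so x ≤ y and verify: 54² + 56² = 2916 + 3136 = 6052 = n. ✓

n = 6052 = 54² + 56² (one valid representation with x ≤ y).


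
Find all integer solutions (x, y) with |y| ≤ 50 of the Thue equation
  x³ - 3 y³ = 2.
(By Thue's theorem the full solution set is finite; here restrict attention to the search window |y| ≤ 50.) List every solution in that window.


The equation is x³ - 3y³ = 2. For fixed y, x³ = 3·y³ + 2, so a solution requires the RHS to be a perfect cube.
Strategy: iterate y from -50 to 50, compute RHS = 3·y³ + 2, and check whether it is a (positive or negative) perfect cube.
Check small values of y:
  y = 0: RHS = 2 is not a perfect cube.
  y = 1: RHS = 5 is not a perfect cube.
  y = -1: RHS = -1 = (-1)³ ⇒ x = -1 works.
  y = 2: RHS = 26 is not a perfect cube.
  y = -2: RHS = -22 is not a perfect cube.
  y = 3: RHS = 83 is not a perfect cube.
  y = -3: RHS = -79 is not a perfect cube.
Continuing the search up to |y| = 50 finds no further solutions beyond those listed.
Collected solutions: (-1, -1).

Solutions (with |y| ≤ 50): (-1, -1).


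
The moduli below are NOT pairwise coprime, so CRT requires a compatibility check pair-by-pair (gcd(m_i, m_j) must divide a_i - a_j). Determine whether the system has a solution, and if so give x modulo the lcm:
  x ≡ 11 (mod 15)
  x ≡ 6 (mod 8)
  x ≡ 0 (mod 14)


Moduli 15, 8, 14 are not pairwise coprime, so CRT works modulo lcm(m_i) when all pairwise compatibility conditions hold.
Pairwise compatibility: gcd(m_i, m_j) must divide a_i - a_j for every pair.
Merge one congruence at a time:
  Start: x ≡ 11 (mod 15).
  Combine with x ≡ 6 (mod 8): gcd(15, 8) = 1; 6 - 11 = -5, which IS divisible by 1, so compatible.
    Write x = 11 + 15·t and substitute into x ≡ 6 (mod 8): 15·t ≡ 6 − 11 = -5 (mod 8).
    Reduce coefficients mod 8: 7·t ≡ 3 (mod 8).
    The inverse of 7 mod 8 is 7 (since 7·7 = 49 = 6·8 + 1), so t ≡ 7·3 = 21 ≡ 5 (mod 8).
    Then x = 11 + 15·5 = 86, valid modulo lcm(15, 8) = 120: x ≡ 86 (mod 120).
  Combine with x ≡ 0 (mod 14): gcd(120, 14) = 2; 0 - 86 = -86, which IS divisible by 2, so compatible.
    Write x = 86 + 120·t and substitute into x ≡ 0 (mod 14): 120·t ≡ 0 − 86 = -86 (mod 14).
    Divide the congruence (and modulus) by g = 2: 60·t ≡ -43 (mod 7).
    Reduce coefficients mod 7: 4·t ≡ 6 (mod 7).
    The inverse of 4 mod 7 is 2 (since 4·2 = 8 = 1·7 + 1), so t ≡ 2·6 = 12 ≡ 5 (mod 7).
    Then x = 86 + 120·5 = 686, valid modulo lcm(120, 14) = 840: x ≡ 686 (mod 840).
Verify: 686 mod 15 = 11, 686 mod 8 = 6, 686 mod 14 = 0.

x ≡ 686 (mod 840).


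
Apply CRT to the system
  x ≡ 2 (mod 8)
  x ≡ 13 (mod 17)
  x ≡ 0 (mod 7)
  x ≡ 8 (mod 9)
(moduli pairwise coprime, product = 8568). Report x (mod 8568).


Product of moduli M = 8 · 17 · 7 · 9 = 8568.
Merge one congruence at a time:
  Start: x ≡ 2 (mod 8).
  Combine with x ≡ 13 (mod 17); new modulus lcm = 136.
    Write x = 2 + 8·t and substitute into x ≡ 13 (mod 17): 8·t ≡ 13 − 2 = 11 (mod 17).
    The inverse of 8 mod 17 is 15 (since 8·15 = 120 = 7·17 + 1), so t ≡ 15·11 = 165 ≡ 12 (mod 17).
    Then x = 2 + 8·12 = 98, valid modulo lcm(8, 17) = 136: x ≡ 98 (mod 136).
  Combine with x ≡ 0 (mod 7); new modulus lcm = 952.
    Write x = 98 + 136·t and substitute into x ≡ 0 (mod 7): 136·t ≡ 0 − 98 = -98 (mod 7).
    Reduce coefficients mod 7: 3·t ≡ 0 (mod 7).
    The inverse of 3 mod 7 is 5 (since 3·5 = 15 = 2·7 + 1), so t ≡ 5·0 = 0 ≡ 0 (mod 7).
    Then x = 98 + 136·0 = 98, valid modulo lcm(136, 7) = 952: x ≡ 98 (mod 952).
  Combine with x ≡ 8 (mod 9); new modulus lcm = 8568.
    Write x = 98 + 952·t and substitute into x ≡ 8 (mod 9): 952·t ≡ 8 − 98 = -90 (mod 9).
    Reduce coefficients mod 9: 7·t ≡ 0 (mod 9).
    The inverse of 7 mod 9 is 4 (since 7·4 = 28 = 3·9 + 1), so t ≡ 4·0 = 0 ≡ 0 (mod 9).
    Then x = 98 + 952·0 = 98, valid modulo lcm(952, 9) = 8568: x ≡ 98 (mod 8568).
Verify against each original: 98 mod 8 = 2, 98 mod 17 = 13, 98 mod 7 = 0, 98 mod 9 = 8.

x ≡ 98 (mod 8568).


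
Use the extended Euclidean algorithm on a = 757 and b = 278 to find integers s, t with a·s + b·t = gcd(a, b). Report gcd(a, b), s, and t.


Euclidean algorithm on (757, 278) — divide until remainder is 0:
  757 = 2 · 278 + 201
  278 = 1 · 201 + 77
  201 = 2 · 77 + 47
  77 = 1 · 47 + 30
  47 = 1 · 30 + 17
  30 = 1 · 17 + 13
  17 = 1 · 13 + 4
  13 = 3 · 4 + 1
  4 = 4 · 1 + 0
gcd(757, 278) = 1.
Track Bezout coefficients alongside the remainders: start with r₀ = 757 = a·1 + b·0 (s = 1, t = 0) and r₁ = 278 = a·0 + b·1 (s = 0, t = 1); each new remainder r_{k+1} = r_{k-1} − q_k·r_k inherits s_{k+1} = s_{k-1} − q_k·s_k, t_{k+1} = t_{k-1} − q_k·t_k, so r_k = a·s_k + b·t_k at every step:
  q = 2: r = 201, s = 1 − 2·0 = 1, t = 0 − 2·1 = -2  (check: 757·1 + 278·(-2) = 201)
  q = 1: r = 77, s = 0 − 1·1 = -1, t = 1 − 1·(-2) = 3  (check: 757·(-1) + 278·3 = 77)
  q = 2: r = 47, s = 1 − 2·(-1) = 3, t = -2 − 2·3 = -8  (check: 757·3 + 278·(-8) = 47)
  q = 1: r = 30, s = -1 − 1·3 = -4, t = 3 − 1·(-8) = 11  (check: 757·(-4) + 278·11 = 30)
  q = 1: r = 17, s = 3 − 1·(-4) = 7, t = -8 − 1·11 = -19  (check: 757·7 + 278·(-19) = 17)
  q = 1: r = 13, s = -4 − 1·7 = -11, t = 11 − 1·(-19) = 30  (check: 757·(-11) + 278·30 = 13)
  q = 1: r = 4, s = 7 − 1·(-11) = 18, t = -19 − 1·30 = -49  (check: 757·18 + 278·(-49) = 4)
  q = 3: r = 1, s = -11 − 3·18 = -65, t = 30 − 3·(-49) = 177  (check: 757·(-65) + 278·177 = 1)
The row with r = 1 (the gcd) gives the Bezout coefficients s = -65, t = 177.
Result: 757 · (-65) + 278 · (177) = 1.

gcd(757, 278) = 1; s = -65, t = 177 (check: 757·(-65) + 278·177 = 1).


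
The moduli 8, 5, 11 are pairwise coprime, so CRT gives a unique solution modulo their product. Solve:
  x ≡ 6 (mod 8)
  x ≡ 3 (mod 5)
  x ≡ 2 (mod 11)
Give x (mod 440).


Moduli 8, 5, 11 are pairwise coprime; by CRT there is a unique solution modulo M = 8 · 5 · 11 = 440.
Solve pairwise, accumulating the modulus:
  Start with x ≡ 6 (mod 8).
  Combine with x ≡ 3 (mod 5): since gcd(8, 5) = 1, we get a unique residue mod 40.
    Write x = 6 + 8·t and substitute into x ≡ 3 (mod 5): 8·t ≡ 3 − 6 = -3 (mod 5).
    Reduce coefficients mod 5: 3·t ≡ 2 (mod 5).
    The inverse of 3 mod 5 is 2 (since 3·2 = 6 = 1·5 + 1), so t ≡ 2·2 = 4 ≡ 4 (mod 5).
    Then x = 6 + 8·4 = 38, valid modulo lcm(8, 5) = 40: x ≡ 38 (mod 40).
  Combine with x ≡ 2 (mod 11): since gcd(40, 11) = 1, we get a unique residue mod 440.
    Write x = 38 + 40·t and substitute into x ≡ 2 (mod 11): 40·t ≡ 2 − 38 = -36 (mod 11).
    Reduce coefficients mod 11: 7·t ≡ 8 (mod 11).
    The inverse of 7 mod 11 is 8 (since 7·8 = 56 = 5·11 + 1), so t ≡ 8·8 = 64 ≡ 9 (mod 11).
    Then x = 38 + 40·9 = 398, valid modulo lcm(40, 11) = 440: x ≡ 398 (mod 440).
Verify: 398 mod 8 = 6 ✓, 398 mod 5 = 3 ✓, 398 mod 11 = 2 ✓.

x ≡ 398 (mod 440).
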